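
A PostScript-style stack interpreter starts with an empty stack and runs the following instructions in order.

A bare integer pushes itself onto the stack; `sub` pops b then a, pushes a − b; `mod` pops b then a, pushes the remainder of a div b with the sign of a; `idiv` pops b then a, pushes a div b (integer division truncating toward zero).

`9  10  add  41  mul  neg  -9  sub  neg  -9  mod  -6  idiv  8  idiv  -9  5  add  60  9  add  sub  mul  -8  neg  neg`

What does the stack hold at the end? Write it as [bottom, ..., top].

[0, -8]

9    → 9
10   → 9 10
add  → 19
41   → 19 41
mul  → 779
neg  → -779
-9   → -779 -9
sub  → -770
neg  → 770
-9   → 770 -9
mod  → 5
-6   → 5 -6
idiv → 0
8    → 0 8
idiv → 0
-9   → 0 -9
5    → 0 -9 5
add  → 0 -4
60   → 0 -4 60
9    → 0 -4 60 9
add  → 0 -4 69
sub  → 0 -73
mul  → 0
-8   → 0 -8
neg  → 0 8
neg  → 0 -8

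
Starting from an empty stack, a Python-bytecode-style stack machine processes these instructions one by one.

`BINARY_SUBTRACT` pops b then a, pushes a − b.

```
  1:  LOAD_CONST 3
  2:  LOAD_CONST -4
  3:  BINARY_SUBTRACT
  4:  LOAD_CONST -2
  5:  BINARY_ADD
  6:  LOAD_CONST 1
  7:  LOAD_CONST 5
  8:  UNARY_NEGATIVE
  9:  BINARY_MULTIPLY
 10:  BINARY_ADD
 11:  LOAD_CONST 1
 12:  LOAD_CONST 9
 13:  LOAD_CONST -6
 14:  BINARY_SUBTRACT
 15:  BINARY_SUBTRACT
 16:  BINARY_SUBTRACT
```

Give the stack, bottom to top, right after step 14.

[0, 1, 15]

LOAD_CONST 3    → 3
LOAD_CONST -4   → 3 -4
BINARY_SUBTRACT → 7
LOAD_CONST -2   → 7 -2
BINARY_ADD      → 5
LOAD_CONST 1    → 5 1
LOAD_CONST 5    → 5 1 5
UNARY_NEGATIVE  → 5 1 -5
BINARY_MULTIPLY → 5 -5
BINARY_ADD      → 0
LOAD_CONST 1    → 0 1
LOAD_CONST 9    → 0 1 9
LOAD_CONST -6   → 0 1 9 -6
BINARY_SUBTRACT → 0 1 15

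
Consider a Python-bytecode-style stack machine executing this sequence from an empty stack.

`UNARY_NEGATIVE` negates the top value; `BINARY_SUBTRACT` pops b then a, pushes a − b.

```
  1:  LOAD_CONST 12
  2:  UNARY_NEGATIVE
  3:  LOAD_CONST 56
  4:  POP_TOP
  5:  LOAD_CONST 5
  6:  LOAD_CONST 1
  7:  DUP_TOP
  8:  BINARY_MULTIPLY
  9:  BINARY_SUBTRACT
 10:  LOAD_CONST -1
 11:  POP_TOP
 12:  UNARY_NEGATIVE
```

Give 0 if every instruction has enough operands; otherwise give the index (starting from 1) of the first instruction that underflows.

LOAD_CONST 12   -> 12
UNARY_NEGATIVE  -> -12
LOAD_CONST 56   -> -12 56
POP_TOP         -> -12
LOAD_CONST 5    -> -12 5
LOAD_CONST 1    -> -12 5 1
DUP_TOP         -> -12 5 1 1
BINARY_MULTIPLY -> -12 5 1
BINARY_SUBTRACT -> -12 4
LOAD_CONST -1   -> -12 4 -1
POP_TOP         -> -12 4
UNARY_NEGATIVE  -> -12 -4

0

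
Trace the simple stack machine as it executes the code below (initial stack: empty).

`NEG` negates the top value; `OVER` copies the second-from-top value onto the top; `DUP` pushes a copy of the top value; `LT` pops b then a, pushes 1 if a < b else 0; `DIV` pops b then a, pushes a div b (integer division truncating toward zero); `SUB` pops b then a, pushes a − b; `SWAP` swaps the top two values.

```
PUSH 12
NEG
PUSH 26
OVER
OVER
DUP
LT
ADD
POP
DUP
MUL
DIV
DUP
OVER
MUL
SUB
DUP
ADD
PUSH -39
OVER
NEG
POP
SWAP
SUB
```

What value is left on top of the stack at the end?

PUSH 12  → 12
NEG      → -12
PUSH 26  → -12 26
OVER     → -12 26 -12
OVER     → -12 26 -12 26
DUP      → -12 26 -12 26 26
LT       → -12 26 -12 0
ADD      → -12 26 -12
POP      → -12 26
DUP      → -12 26 26
MUL      → -12 676
DIV      → 0
DUP      → 0 0
OVER     → 0 0 0
MUL      → 0 0
SUB      → 0
DUP      → 0 0
ADD      → 0
PUSH -39 → 0 -39
OVER     → 0 -39 0
NEG      → 0 -39 0
POP      → 0 -39
SWAP     → -39 0
SUB      → -39

-39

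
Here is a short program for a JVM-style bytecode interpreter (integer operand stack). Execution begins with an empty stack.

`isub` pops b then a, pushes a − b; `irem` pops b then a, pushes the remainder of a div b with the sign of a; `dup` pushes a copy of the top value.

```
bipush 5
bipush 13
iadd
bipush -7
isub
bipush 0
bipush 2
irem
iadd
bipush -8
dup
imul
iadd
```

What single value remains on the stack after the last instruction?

89

bipush 5  -> 5
bipush 13 -> 5 13
iadd      -> 18
bipush -7 -> 18 -7
isub      -> 25
bipush 0  -> 25 0
bipush 2  -> 25 0 2
irem      -> 25 0
iadd      -> 25
bipush -8 -> 25 -8
dup       -> 25 -8 -8
imul      -> 25 64
iadd      -> 89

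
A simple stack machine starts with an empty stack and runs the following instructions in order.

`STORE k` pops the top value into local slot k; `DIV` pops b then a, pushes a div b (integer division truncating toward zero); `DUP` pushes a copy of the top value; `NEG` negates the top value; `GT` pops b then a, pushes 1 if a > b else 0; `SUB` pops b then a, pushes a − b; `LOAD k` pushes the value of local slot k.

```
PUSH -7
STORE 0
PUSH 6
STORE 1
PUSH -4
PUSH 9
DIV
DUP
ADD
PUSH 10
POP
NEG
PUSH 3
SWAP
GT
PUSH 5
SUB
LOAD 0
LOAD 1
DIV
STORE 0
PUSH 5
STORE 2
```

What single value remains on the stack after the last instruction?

-4

PUSH -7 : [-7]
STORE 0 : []
PUSH 6  : [6]
STORE 1 : []
PUSH -4 : [-4]
PUSH 9  : [-4, 9]
DIV     : [0]
DUP     : [0, 0]
ADD     : [0]
PUSH 10 : [0, 10]
POP     : [0]
NEG     : [0]
PUSH 3  : [0, 3]
SWAP    : [3, 0]
GT      : [1]
PUSH 5  : [1, 5]
SUB     : [-4]
LOAD 0  : [-4, -7]
LOAD 1  : [-4, -7, 6]
DIV     : [-4, -1]
STORE 0 : [-4]
PUSH 5  : [-4, 5]
STORE 2 : [-4]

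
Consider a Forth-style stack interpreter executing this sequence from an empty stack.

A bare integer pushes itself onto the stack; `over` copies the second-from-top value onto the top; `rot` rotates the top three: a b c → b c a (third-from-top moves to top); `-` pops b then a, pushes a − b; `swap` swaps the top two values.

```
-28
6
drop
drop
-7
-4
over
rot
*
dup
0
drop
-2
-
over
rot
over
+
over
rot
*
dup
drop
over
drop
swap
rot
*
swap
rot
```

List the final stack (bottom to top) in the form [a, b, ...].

-28  : -28
6    : -28 6
drop : -28
drop : (empty)
-7   : -7
-4   : -7 -4
over : -7 -4 -7
rot  : -4 -7 -7
*    : -4 49
dup  : -4 49 49
0    : -4 49 49 0
drop : -4 49 49
-2   : -4 49 49 -2
-    : -4 49 51
over : -4 49 51 49
rot  : -4 51 49 49
over : -4 51 49 49 49
+    : -4 51 49 98
over : -4 51 49 98 49
rot  : -4 51 98 49 49
*    : -4 51 98 2401
dup  : -4 51 98 2401 2401
drop : -4 51 98 2401
over : -4 51 98 2401 98
drop : -4 51 98 2401
swap : -4 51 2401 98
rot  : -4 2401 98 51
*    : -4 2401 4998
swap : -4 4998 2401
rot  : 4998 2401 -4

[4998, 2401, -4]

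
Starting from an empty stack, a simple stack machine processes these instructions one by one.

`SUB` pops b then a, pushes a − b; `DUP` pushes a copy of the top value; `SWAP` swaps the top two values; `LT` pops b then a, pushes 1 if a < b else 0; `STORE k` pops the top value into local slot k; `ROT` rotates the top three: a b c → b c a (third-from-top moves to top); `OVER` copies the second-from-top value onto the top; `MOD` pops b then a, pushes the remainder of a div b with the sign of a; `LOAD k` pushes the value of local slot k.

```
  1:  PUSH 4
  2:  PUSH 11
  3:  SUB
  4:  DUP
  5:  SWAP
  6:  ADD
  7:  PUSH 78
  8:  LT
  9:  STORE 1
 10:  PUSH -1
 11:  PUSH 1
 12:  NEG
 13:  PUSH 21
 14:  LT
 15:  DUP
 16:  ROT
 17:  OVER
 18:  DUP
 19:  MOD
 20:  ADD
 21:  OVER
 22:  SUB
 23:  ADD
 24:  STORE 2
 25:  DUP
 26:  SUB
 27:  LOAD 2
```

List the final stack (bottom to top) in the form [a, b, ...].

PUSH 4   4
PUSH 11  4 11
SUB      -7
DUP      -7 -7
SWAP     -7 -7
ADD      -14
PUSH 78  -14 78
LT       1
STORE 1  (empty)
PUSH -1  -1
PUSH 1   -1 1
NEG      -1 -1
PUSH 21  -1 -1 21
LT       -1 1
DUP      -1 1 1
ROT      1 1 -1
OVER     1 1 -1 1
DUP      1 1 -1 1 1
MOD      1 1 -1 0
ADD      1 1 -1
OVER     1 1 -1 1
SUB      1 1 -2
ADD      1 -1
STORE 2  1
DUP      1 1
SUB      0
LOAD 2   0 -1

[0, -1]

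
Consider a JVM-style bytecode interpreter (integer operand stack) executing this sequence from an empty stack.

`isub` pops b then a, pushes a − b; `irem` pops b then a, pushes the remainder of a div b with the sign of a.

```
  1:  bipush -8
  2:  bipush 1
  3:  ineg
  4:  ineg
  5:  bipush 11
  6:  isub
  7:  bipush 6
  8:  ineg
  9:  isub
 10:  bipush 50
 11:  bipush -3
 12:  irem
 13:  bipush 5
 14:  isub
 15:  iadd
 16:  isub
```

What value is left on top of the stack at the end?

bipush -8 → [-8]
bipush 1  → [-8, 1]
ineg      → [-8, -1]
ineg      → [-8, 1]
bipush 11 → [-8, 1, 11]
isub      → [-8, -10]
bipush 6  → [-8, -10, 6]
ineg      → [-8, -10, -6]
isub      → [-8, -4]
bipush 50 → [-8, -4, 50]
bipush -3 → [-8, -4, 50, -3]
irem      → [-8, -4, 2]
bipush 5  → [-8, -4, 2, 5]
isub      → [-8, -4, -3]
iadd      → [-8, -7]
isub      → [-1]

-1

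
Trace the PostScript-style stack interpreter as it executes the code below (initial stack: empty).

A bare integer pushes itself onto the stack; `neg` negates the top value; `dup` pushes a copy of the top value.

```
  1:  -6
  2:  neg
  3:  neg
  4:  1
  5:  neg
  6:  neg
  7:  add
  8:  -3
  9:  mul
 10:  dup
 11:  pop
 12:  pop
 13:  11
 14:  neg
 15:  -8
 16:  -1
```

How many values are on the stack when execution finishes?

-6  -> [-6]
neg -> [6]
neg -> [-6]
1   -> [-6, 1]
neg -> [-6, -1]
neg -> [-6, 1]
add -> [-5]
-3  -> [-5, -3]
mul -> [15]
dup -> [15, 15]
pop -> [15]
pop -> []
11  -> [11]
neg -> [-11]
-8  -> [-11, -8]
-1  -> [-11, -8, -1]

3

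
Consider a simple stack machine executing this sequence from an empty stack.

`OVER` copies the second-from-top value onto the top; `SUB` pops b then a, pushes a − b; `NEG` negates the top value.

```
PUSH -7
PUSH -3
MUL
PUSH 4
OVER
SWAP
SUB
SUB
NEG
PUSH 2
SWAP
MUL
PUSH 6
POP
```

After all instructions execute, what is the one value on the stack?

PUSH -7 → [-7]
PUSH -3 → [-7, -3]
MUL     → [21]
PUSH 4  → [21, 4]
OVER    → [21, 4, 21]
SWAP    → [21, 21, 4]
SUB     → [21, 17]
SUB     → [4]
NEG     → [-4]
PUSH 2  → [-4, 2]
SWAP    → [2, -4]
MUL     → [-8]
PUSH 6  → [-8, 6]
POP     → [-8]

-8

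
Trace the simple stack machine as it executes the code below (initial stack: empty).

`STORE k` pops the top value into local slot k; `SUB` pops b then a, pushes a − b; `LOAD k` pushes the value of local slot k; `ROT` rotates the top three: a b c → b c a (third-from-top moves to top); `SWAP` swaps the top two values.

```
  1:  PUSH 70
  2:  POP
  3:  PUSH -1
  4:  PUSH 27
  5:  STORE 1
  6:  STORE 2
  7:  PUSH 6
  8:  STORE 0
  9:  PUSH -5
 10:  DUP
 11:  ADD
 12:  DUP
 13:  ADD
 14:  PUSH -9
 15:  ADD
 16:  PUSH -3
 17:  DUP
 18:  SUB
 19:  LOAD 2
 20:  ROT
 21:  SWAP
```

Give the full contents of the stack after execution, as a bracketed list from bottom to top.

PUSH 70  [70]
POP      []
PUSH -1  [-1]
PUSH 27  [-1, 27]
STORE 1  [-1]
STORE 2  []
PUSH 6   [6]
STORE 0  []
PUSH -5  [-5]
DUP      [-5, -5]
ADD      [-10]
DUP      [-10, -10]
ADD      [-20]
PUSH -9  [-20, -9]
ADD      [-29]
PUSH -3  [-29, -3]
DUP      [-29, -3, -3]
SUB      [-29, 0]
LOAD 2   [-29, 0, -1]
ROT      [0, -1, -29]
SWAP     [0, -29, -1]

[0, -29, -1]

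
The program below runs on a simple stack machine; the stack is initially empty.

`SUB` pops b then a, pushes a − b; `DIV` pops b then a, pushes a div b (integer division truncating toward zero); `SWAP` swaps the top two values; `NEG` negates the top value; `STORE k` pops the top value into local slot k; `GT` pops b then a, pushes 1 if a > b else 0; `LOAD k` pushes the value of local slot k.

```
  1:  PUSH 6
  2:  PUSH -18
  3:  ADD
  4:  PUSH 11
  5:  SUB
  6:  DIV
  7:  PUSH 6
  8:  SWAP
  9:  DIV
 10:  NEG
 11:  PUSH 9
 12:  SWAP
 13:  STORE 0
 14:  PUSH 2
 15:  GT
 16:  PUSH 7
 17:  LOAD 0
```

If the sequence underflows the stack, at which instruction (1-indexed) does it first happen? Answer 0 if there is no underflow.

PUSH 6   -> [6]
PUSH -18 -> [6, -18]
ADD      -> [-12]
PUSH 11  -> [-12, 11]
SUB      -> [-23]
DIV  — needs 2 operands, stack has 1 → underflow

6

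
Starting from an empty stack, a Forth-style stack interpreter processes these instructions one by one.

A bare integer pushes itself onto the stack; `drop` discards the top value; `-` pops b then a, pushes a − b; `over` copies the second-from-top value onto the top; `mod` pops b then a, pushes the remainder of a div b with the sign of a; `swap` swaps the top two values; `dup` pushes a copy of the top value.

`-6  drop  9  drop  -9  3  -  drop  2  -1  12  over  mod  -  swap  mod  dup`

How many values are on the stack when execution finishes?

-6   → [-6]
drop → []
9    → [9]
drop → []
-9   → [-9]
3    → [-9, 3]
-    → [-12]
drop → []
2    → [2]
-1   → [2, -1]
12   → [2, -1, 12]
over → [2, -1, 12, -1]
mod  → [2, -1, 0]
-    → [2, -1]
swap → [-1, 2]
mod  → [-1]
dup  → [-1, -1]

2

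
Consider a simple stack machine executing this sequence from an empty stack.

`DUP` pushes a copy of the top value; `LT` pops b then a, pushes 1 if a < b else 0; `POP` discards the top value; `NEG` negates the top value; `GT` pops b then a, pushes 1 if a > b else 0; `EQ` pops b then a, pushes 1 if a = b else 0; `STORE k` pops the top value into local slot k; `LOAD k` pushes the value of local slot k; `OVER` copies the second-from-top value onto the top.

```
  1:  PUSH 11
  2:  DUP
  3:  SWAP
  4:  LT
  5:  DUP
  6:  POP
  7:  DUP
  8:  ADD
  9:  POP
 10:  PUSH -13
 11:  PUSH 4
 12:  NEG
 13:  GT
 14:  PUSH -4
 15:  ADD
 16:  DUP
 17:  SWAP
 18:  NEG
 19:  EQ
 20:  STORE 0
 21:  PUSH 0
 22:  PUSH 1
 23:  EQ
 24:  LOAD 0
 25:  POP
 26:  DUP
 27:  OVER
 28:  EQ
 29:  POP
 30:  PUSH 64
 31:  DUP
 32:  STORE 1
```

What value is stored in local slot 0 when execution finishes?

PUSH 11  -> 11
DUP      -> 11 11
SWAP     -> 11 11
LT       -> 0
DUP      -> 0 0
POP      -> 0
DUP      -> 0 0
ADD      -> 0
POP      -> (empty)
PUSH -13 -> -13
PUSH 4   -> -13 4
NEG      -> -13 -4
GT       -> 0
PUSH -4  -> 0 -4
ADD      -> -4
DUP      -> -4 -4
SWAP     -> -4 -4
NEG      -> -4 4
EQ       -> 0
STORE 0  -> (empty)
PUSH 0   -> 0
PUSH 1   -> 0 1
EQ       -> 0
LOAD 0   -> 0 0
POP      -> 0
DUP      -> 0 0
OVER     -> 0 0 0
EQ       -> 0 1
POP      -> 0
PUSH 64  -> 0 64
DUP      -> 0 64 64
STORE 1  -> 0 64

0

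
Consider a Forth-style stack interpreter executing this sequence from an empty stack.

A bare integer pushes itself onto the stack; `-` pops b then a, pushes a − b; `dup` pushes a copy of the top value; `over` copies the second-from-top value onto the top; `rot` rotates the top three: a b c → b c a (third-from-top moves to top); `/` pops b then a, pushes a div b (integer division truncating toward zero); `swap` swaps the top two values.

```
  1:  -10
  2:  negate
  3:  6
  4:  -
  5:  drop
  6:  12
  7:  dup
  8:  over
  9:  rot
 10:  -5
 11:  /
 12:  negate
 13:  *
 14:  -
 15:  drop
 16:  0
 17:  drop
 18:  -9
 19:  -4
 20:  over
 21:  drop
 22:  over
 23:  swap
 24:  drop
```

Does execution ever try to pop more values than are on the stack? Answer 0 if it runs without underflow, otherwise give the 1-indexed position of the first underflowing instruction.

0

-10    -> [-10]
negate -> [10]
6      -> [10, 6]
-      -> [4]
drop   -> []
12     -> [12]
dup    -> [12, 12]
over   -> [12, 12, 12]
rot    -> [12, 12, 12]
-5     -> [12, 12, 12, -5]
/      -> [12, 12, -2]
negate -> [12, 12, 2]
*      -> [12, 24]
-      -> [-12]
drop   -> []
0      -> [0]
drop   -> []
-9     -> [-9]
-4     -> [-9, -4]
over   -> [-9, -4, -9]
drop   -> [-9, -4]
over   -> [-9, -4, -9]
swap   -> [-9, -9, -4]
drop   -> [-9, -9]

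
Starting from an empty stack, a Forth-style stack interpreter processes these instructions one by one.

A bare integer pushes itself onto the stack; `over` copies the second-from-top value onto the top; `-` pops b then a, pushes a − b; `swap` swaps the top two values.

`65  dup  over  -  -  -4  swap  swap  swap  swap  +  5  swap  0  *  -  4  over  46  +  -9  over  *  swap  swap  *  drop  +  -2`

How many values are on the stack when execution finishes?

65   : 65
dup  : 65 65
over : 65 65 65
-    : 65 0
-    : 65
-4   : 65 -4
swap : -4 65
swap : 65 -4
swap : -4 65
swap : 65 -4
+    : 61
5    : 61 5
swap : 5 61
0    : 5 61 0
*    : 5 0
-    : 5
4    : 5 4
over : 5 4 5
46   : 5 4 5 46
+    : 5 4 51
-9   : 5 4 51 -9
over : 5 4 51 -9 51
*    : 5 4 51 -459
swap : 5 4 -459 51
swap : 5 4 51 -459
*    : 5 4 -23409
drop : 5 4
+    : 9
-2   : 9 -2

2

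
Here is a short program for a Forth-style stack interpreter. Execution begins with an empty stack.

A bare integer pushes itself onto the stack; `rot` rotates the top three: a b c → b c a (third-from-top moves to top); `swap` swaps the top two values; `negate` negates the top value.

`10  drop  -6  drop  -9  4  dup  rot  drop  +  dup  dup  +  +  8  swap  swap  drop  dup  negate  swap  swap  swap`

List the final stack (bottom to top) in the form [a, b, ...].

10     → [10]
drop   → []
-6     → [-6]
drop   → []
-9     → [-9]
4      → [-9, 4]
dup    → [-9, 4, 4]
rot    → [4, 4, -9]
drop   → [4, 4]
+      → [8]
dup    → [8, 8]
dup    → [8, 8, 8]
+      → [8, 16]
+      → [24]
8      → [24, 8]
swap   → [8, 24]
swap   → [24, 8]
drop   → [24]
dup    → [24, 24]
negate → [24, -24]
swap   → [-24, 24]
swap   → [24, -24]
swap   → [-24, 24]

[-24, 24]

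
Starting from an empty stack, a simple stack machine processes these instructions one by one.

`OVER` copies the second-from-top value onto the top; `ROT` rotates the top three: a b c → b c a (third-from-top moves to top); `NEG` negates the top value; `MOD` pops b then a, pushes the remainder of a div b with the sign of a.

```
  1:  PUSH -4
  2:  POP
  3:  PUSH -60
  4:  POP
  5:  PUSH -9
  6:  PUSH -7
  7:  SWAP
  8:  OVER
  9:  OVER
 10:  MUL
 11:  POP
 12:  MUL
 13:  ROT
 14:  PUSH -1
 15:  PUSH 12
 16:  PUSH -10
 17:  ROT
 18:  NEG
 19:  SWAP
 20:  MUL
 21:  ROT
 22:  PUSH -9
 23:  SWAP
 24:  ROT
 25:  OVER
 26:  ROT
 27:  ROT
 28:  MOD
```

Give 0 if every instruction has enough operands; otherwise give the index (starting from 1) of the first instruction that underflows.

PUSH -4   -4
POP       (empty)
PUSH -60  -60
POP       (empty)
PUSH -9   -9
PUSH -7   -9 -7
SWAP      -7 -9
OVER      -7 -9 -7
OVER      -7 -9 -7 -9
MUL       -7 -9 63
POP       -7 -9
MUL       63
ROT  — needs 3 operands, stack has 1 → underflow

13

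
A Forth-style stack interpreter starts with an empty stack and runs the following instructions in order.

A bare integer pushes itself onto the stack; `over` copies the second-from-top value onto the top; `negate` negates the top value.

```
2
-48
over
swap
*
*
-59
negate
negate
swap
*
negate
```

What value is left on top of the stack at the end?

-11328

2      -> [2]
-48    -> [2, -48]
over   -> [2, -48, 2]
swap   -> [2, 2, -48]
*      -> [2, -96]
*      -> [-192]
-59    -> [-192, -59]
negate -> [-192, 59]
negate -> [-192, -59]
swap   -> [-59, -192]
*      -> [11328]
negate -> [-11328]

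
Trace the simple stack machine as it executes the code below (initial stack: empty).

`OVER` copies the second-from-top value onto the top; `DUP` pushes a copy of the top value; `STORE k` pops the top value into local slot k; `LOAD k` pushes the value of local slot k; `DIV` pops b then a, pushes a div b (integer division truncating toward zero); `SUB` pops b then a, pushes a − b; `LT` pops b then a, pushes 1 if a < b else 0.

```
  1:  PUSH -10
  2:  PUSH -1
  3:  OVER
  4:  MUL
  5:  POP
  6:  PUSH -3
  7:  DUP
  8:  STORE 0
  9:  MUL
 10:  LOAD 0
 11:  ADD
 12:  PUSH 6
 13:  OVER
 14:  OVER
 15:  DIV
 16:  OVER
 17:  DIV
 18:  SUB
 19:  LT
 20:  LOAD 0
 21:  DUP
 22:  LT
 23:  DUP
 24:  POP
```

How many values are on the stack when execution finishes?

PUSH -10 : [-10]
PUSH -1  : [-10, -1]
OVER     : [-10, -1, -10]
MUL      : [-10, 10]
POP      : [-10]
PUSH -3  : [-10, -3]
DUP      : [-10, -3, -3]
STORE 0  : [-10, -3]
MUL      : [30]
LOAD 0   : [30, -3]
ADD      : [27]
PUSH 6   : [27, 6]
OVER     : [27, 6, 27]
OVER     : [27, 6, 27, 6]
DIV      : [27, 6, 4]
OVER     : [27, 6, 4, 6]
DIV      : [27, 6, 0]
SUB      : [27, 6]
LT       : [0]
LOAD 0   : [0, -3]
DUP      : [0, -3, -3]
LT       : [0, 0]
DUP      : [0, 0, 0]
POP      : [0, 0]

2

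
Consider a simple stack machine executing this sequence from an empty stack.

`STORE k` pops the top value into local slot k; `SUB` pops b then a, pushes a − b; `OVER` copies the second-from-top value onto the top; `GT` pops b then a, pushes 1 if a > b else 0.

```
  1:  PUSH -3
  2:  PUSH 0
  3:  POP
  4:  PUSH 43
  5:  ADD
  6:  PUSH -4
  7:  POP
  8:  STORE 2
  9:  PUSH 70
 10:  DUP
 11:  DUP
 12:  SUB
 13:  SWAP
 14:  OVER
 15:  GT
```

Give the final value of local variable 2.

40

PUSH -3  [-3]
PUSH 0   [-3, 0]
POP      [-3]
PUSH 43  [-3, 43]
ADD      [40]
PUSH -4  [40, -4]
POP      [40]
STORE 2  []
PUSH 70  [70]
DUP      [70, 70]
DUP      [70, 70, 70]
SUB      [70, 0]
SWAP     [0, 70]
OVER     [0, 70, 0]
GT       [0, 1]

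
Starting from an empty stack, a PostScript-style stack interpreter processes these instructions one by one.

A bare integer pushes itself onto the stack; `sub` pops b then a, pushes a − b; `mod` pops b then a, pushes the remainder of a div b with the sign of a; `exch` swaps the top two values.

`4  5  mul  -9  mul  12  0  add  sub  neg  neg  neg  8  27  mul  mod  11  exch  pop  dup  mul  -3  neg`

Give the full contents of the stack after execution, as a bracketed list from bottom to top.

4    -> 4
5    -> 4 5
mul  -> 20
-9   -> 20 -9
mul  -> -180
12   -> -180 12
0    -> -180 12 0
add  -> -180 12
sub  -> -192
neg  -> 192
neg  -> -192
neg  -> 192
8    -> 192 8
27   -> 192 8 27
mul  -> 192 216
mod  -> 192
11   -> 192 11
exch -> 11 192
pop  -> 11
dup  -> 11 11
mul  -> 121
-3   -> 121 -3
neg  -> 121 3

[121, 3]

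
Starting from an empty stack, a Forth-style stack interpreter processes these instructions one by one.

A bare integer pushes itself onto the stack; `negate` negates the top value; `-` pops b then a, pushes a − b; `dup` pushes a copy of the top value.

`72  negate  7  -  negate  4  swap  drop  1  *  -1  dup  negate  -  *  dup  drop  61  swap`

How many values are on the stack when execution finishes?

72      72
negate  -72
7       -72 7
-       -79
negate  79
4       79 4
swap    4 79
drop    4
1       4 1
*       4
-1      4 -1
dup     4 -1 -1
negate  4 -1 1
-       4 -2
*       -8
dup     -8 -8
drop    -8
61      -8 61
swap    61 -8

2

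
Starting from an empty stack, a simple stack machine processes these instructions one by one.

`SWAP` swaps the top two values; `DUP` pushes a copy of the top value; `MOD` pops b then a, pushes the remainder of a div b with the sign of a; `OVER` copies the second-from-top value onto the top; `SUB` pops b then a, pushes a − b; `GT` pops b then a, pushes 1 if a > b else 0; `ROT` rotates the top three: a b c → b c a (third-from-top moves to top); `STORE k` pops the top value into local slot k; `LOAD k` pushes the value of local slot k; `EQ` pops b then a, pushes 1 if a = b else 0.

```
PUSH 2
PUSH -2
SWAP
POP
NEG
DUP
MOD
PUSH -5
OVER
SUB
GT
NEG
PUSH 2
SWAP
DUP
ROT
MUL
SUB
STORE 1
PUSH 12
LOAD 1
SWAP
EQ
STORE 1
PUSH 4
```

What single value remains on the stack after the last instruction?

4

PUSH 2  : [2]
PUSH -2 : [2, -2]
SWAP    : [-2, 2]
POP     : [-2]
NEG     : [2]
DUP     : [2, 2]
MOD     : [0]
PUSH -5 : [0, -5]
OVER    : [0, -5, 0]
SUB     : [0, -5]
GT      : [1]
NEG     : [-1]
PUSH 2  : [-1, 2]
SWAP    : [2, -1]
DUP     : [2, -1, -1]
ROT     : [-1, -1, 2]
MUL     : [-1, -2]
SUB     : [1]
STORE 1 : []
PUSH 12 : [12]
LOAD 1  : [12, 1]
SWAP    : [1, 12]
EQ      : [0]
STORE 1 : []
PUSH 4  : [4]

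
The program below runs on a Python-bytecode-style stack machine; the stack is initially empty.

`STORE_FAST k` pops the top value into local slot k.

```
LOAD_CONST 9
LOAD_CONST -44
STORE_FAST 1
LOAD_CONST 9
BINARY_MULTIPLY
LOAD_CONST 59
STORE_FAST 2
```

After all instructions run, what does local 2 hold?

59

LOAD_CONST 9    -> 9
LOAD_CONST -44  -> 9 -44
STORE_FAST 1    -> 9
LOAD_CONST 9    -> 9 9
BINARY_MULTIPLY -> 81
LOAD_CONST 59   -> 81 59
STORE_FAST 2    -> 81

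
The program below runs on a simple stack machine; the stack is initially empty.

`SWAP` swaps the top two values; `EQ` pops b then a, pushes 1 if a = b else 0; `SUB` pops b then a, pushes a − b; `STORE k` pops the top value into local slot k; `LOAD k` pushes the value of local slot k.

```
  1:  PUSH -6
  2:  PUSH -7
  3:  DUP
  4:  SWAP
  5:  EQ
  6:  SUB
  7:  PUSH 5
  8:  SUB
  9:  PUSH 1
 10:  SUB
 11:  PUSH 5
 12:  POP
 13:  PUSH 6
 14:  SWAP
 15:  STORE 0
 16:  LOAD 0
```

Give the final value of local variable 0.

PUSH -6 -> [-6]
PUSH -7 -> [-6, -7]
DUP     -> [-6, -7, -7]
SWAP    -> [-6, -7, -7]
EQ      -> [-6, 1]
SUB     -> [-7]
PUSH 5  -> [-7, 5]
SUB     -> [-12]
PUSH 1  -> [-12, 1]
SUB     -> [-13]
PUSH 5  -> [-13, 5]
POP     -> [-13]
PUSH 6  -> [-13, 6]
SWAP    -> [6, -13]
STORE 0 -> [6]
LOAD 0  -> [6, -13]

-13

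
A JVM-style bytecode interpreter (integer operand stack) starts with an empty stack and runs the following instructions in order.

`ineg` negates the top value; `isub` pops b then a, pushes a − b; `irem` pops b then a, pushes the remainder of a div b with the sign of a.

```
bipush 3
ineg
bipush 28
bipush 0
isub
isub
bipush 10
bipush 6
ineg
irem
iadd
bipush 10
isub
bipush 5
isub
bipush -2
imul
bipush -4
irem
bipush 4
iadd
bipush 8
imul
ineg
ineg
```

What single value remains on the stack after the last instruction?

32

bipush 3   3
ineg       -3
bipush 28  -3 28
bipush 0   -3 28 0
isub       -3 28
isub       -31
bipush 10  -31 10
bipush 6   -31 10 6
ineg       -31 10 -6
irem       -31 4
iadd       -27
bipush 10  -27 10
isub       -37
bipush 5   -37 5
isub       -42
bipush -2  -42 -2
imul       84
bipush -4  84 -4
irem       0
bipush 4   0 4
iadd       4
bipush 8   4 8
imul       32
ineg       -32
ineg       32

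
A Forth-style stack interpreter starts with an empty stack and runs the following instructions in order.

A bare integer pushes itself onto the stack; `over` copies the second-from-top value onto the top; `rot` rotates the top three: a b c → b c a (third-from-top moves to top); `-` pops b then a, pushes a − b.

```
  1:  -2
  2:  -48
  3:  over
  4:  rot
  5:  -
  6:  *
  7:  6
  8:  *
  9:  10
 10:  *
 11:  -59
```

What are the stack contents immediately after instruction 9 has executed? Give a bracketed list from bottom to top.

[0, 10]

-2   → [-2]
-48  → [-2, -48]
over → [-2, -48, -2]
rot  → [-48, -2, -2]
-    → [-48, 0]
*    → [0]
6    → [0, 6]
*    → [0]
10   → [0, 10]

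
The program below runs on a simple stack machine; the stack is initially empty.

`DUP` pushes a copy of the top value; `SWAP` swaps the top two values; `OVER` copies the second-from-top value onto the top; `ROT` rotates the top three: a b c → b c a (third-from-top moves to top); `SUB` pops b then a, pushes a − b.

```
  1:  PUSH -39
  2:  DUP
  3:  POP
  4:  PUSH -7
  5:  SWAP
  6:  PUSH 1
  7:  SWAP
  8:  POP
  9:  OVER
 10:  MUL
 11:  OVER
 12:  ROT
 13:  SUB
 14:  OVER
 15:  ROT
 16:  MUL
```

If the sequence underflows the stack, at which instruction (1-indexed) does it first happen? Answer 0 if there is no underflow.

PUSH -39 : [-39]
DUP      : [-39, -39]
POP      : [-39]
PUSH -7  : [-39, -7]
SWAP     : [-7, -39]
PUSH 1   : [-7, -39, 1]
SWAP     : [-7, 1, -39]
POP      : [-7, 1]
OVER     : [-7, 1, -7]
MUL      : [-7, -7]
OVER     : [-7, -7, -7]
ROT      : [-7, -7, -7]
SUB      : [-7, 0]
OVER     : [-7, 0, -7]
ROT      : [0, -7, -7]
MUL      : [0, 49]

0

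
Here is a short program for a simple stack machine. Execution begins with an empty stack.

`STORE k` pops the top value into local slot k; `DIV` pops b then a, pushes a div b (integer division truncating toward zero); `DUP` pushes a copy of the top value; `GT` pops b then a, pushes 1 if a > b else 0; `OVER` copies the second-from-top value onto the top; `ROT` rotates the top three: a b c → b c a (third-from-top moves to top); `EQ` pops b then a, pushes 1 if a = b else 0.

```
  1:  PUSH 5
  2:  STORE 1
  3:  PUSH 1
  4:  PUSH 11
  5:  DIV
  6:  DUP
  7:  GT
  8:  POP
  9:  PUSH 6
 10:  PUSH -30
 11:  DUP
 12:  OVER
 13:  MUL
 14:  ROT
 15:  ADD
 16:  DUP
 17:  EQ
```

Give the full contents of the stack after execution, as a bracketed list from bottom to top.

[-30, 1]

PUSH 5    [5]
STORE 1   []
PUSH 1    [1]
PUSH 11   [1, 11]
DIV       [0]
DUP       [0, 0]
GT        [0]
POP       []
PUSH 6    [6]
PUSH -30  [6, -30]
DUP       [6, -30, -30]
OVER      [6, -30, -30, -30]
MUL       [6, -30, 900]
ROT       [-30, 900, 6]
ADD       [-30, 906]
DUP       [-30, 906, 906]
EQ        [-30, 1]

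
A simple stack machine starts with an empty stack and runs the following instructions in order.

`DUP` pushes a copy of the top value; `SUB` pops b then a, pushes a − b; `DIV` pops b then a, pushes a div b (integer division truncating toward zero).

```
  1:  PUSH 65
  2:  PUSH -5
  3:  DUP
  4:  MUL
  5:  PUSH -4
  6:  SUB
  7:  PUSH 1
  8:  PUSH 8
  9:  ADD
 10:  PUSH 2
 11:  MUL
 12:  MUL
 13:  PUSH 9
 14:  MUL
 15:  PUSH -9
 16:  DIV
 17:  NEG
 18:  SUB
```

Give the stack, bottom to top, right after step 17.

PUSH 65 -> 65
PUSH -5 -> 65 -5
DUP     -> 65 -5 -5
MUL     -> 65 25
PUSH -4 -> 65 25 -4
SUB     -> 65 29
PUSH 1  -> 65 29 1
PUSH 8  -> 65 29 1 8
ADD     -> 65 29 9
PUSH 2  -> 65 29 9 2
MUL     -> 65 29 18
MUL     -> 65 522
PUSH 9  -> 65 522 9
MUL     -> 65 4698
PUSH -9 -> 65 4698 -9
DIV     -> 65 -522
NEG     -> 65 522

[65, 522]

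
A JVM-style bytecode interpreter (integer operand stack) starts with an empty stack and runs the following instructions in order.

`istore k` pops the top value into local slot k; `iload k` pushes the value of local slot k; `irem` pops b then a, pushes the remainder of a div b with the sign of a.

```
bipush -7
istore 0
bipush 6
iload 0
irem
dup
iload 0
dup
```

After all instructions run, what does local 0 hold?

bipush -7 → [-7]
istore 0  → []
bipush 6  → [6]
iload 0   → [6, -7]
irem      → [6]
dup       → [6, 6]
iload 0   → [6, 6, -7]
dup       → [6, 6, -7, -7]

-7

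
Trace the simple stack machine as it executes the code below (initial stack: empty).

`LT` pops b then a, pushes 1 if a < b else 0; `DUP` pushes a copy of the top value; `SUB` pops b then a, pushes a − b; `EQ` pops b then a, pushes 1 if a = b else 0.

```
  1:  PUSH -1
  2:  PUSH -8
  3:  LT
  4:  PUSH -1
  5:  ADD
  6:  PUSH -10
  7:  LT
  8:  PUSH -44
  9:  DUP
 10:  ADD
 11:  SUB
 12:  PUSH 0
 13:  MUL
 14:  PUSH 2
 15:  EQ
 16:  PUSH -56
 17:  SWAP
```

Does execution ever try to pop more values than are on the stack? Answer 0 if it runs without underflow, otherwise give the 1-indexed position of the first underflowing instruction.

0

PUSH -1   [-1]
PUSH -8   [-1, -8]
LT        [0]
PUSH -1   [0, -1]
ADD       [-1]
PUSH -10  [-1, -10]
LT        [0]
PUSH -44  [0, -44]
DUP       [0, -44, -44]
ADD       [0, -88]
SUB       [88]
PUSH 0    [88, 0]
MUL       [0]
PUSH 2    [0, 2]
EQ        [0]
PUSH -56  [0, -56]
SWAP      [-56, 0]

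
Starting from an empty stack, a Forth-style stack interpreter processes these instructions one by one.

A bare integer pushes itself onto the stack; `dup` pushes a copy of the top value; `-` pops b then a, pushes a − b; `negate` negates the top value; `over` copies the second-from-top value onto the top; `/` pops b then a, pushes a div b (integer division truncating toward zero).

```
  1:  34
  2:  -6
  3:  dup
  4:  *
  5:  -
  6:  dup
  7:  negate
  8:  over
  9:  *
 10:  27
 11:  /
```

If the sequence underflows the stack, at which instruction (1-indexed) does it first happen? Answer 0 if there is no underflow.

34     → 34
-6     → 34 -6
dup    → 34 -6 -6
*      → 34 36
-      → -2
dup    → -2 -2
negate → -2 2
over   → -2 2 -2
*      → -2 -4
27     → -2 -4 27
/      → -2 0

0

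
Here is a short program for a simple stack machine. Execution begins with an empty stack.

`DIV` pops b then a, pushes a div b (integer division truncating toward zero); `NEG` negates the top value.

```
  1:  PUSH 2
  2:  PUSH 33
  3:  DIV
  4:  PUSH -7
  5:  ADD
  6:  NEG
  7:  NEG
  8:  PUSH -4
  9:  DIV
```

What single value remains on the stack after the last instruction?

1

PUSH 2  : [2]
PUSH 33 : [2, 33]
DIV     : [0]
PUSH -7 : [0, -7]
ADD     : [-7]
NEG     : [7]
NEG     : [-7]
PUSH -4 : [-7, -4]
DIV     : [1]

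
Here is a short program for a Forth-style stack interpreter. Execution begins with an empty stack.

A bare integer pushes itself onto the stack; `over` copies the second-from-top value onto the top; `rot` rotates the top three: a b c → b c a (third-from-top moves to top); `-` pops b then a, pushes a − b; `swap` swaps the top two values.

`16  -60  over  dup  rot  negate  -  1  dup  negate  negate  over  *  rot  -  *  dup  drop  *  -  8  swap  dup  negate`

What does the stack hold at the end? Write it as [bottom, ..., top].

[8, -704, 704]

16     → [16]
-60    → [16, -60]
over   → [16, -60, 16]
dup    → [16, -60, 16, 16]
rot    → [16, 16, 16, -60]
negate → [16, 16, 16, 60]
-      → [16, 16, -44]
1      → [16, 16, -44, 1]
dup    → [16, 16, -44, 1, 1]
negate → [16, 16, -44, 1, -1]
negate → [16, 16, -44, 1, 1]
over   → [16, 16, -44, 1, 1, 1]
*      → [16, 16, -44, 1, 1]
rot    → [16, 16, 1, 1, -44]
-      → [16, 16, 1, 45]
*      → [16, 16, 45]
dup    → [16, 16, 45, 45]
drop   → [16, 16, 45]
*      → [16, 720]
-      → [-704]
8      → [-704, 8]
swap   → [8, -704]
dup    → [8, -704, -704]
negate → [8, -704, 704]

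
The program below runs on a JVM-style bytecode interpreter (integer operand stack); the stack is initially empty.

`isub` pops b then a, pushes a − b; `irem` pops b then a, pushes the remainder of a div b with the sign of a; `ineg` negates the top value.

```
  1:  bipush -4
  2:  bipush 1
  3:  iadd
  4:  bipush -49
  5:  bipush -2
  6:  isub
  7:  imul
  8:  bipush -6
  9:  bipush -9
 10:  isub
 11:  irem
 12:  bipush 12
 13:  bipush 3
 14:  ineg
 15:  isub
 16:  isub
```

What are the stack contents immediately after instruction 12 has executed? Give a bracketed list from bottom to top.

[0, 12]

bipush -4  → -4
bipush 1   → -4 1
iadd       → -3
bipush -49 → -3 -49
bipush -2  → -3 -49 -2
isub       → -3 -47
imul       → 141
bipush -6  → 141 -6
bipush -9  → 141 -6 -9
isub       → 141 3
irem       → 0
bipush 12  → 0 12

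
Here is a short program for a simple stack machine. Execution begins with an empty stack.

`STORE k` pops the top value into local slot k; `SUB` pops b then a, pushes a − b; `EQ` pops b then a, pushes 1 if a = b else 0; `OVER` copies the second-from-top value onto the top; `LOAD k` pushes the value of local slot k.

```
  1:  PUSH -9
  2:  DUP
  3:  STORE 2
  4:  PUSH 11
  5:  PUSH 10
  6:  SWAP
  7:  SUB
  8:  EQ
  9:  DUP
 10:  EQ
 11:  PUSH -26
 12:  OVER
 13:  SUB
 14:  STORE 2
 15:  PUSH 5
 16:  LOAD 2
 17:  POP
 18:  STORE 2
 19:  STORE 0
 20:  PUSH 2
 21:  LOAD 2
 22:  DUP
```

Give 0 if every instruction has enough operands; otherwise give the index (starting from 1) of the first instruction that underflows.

PUSH -9   [-9]
DUP       [-9, -9]
STORE 2   [-9]
PUSH 11   [-9, 11]
PUSH 10   [-9, 11, 10]
SWAP      [-9, 10, 11]
SUB       [-9, -1]
EQ        [0]
DUP       [0, 0]
EQ        [1]
PUSH -26  [1, -26]
OVER      [1, -26, 1]
SUB       [1, -27]
STORE 2   [1]
PUSH 5    [1, 5]
LOAD 2    [1, 5, -27]
POP       [1, 5]
STORE 2   [1]
STORE 0   []
PUSH 2    [2]
LOAD 2    [2, 5]
DUP       [2, 5, 5]

0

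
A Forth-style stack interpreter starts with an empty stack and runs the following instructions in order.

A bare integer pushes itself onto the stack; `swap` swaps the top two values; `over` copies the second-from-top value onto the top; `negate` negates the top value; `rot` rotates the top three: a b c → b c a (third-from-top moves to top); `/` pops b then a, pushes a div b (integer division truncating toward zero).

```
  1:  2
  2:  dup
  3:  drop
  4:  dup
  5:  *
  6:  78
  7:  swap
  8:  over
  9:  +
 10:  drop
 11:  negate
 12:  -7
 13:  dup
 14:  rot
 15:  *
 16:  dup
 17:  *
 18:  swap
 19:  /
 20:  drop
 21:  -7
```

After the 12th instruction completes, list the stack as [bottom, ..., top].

[-78, -7]

2      -> [2]
dup    -> [2, 2]
drop   -> [2]
dup    -> [2, 2]
*      -> [4]
78     -> [4, 78]
swap   -> [78, 4]
over   -> [78, 4, 78]
+      -> [78, 82]
drop   -> [78]
negate -> [-78]
-7     -> [-78, -7]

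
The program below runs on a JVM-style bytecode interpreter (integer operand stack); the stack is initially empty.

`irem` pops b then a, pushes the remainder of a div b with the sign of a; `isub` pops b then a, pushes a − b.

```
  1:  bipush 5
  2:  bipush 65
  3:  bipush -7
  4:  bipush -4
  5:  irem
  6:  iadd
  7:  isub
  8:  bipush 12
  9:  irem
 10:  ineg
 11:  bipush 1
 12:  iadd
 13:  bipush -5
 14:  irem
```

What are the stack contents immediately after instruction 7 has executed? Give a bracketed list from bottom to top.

bipush 5  -> [5]
bipush 65 -> [5, 65]
bipush -7 -> [5, 65, -7]
bipush -4 -> [5, 65, -7, -4]
irem      -> [5, 65, -3]
iadd      -> [5, 62]
isub      -> [-57]

[-57]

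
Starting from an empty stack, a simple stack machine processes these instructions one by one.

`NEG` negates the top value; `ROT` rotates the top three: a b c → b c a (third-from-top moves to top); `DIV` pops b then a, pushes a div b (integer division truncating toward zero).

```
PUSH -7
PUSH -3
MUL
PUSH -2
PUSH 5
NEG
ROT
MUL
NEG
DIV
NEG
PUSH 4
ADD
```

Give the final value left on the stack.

4

PUSH -7 : -7
PUSH -3 : -7 -3
MUL     : 21
PUSH -2 : 21 -2
PUSH 5  : 21 -2 5
NEG     : 21 -2 -5
ROT     : -2 -5 21
MUL     : -2 -105
NEG     : -2 105
DIV     : 0
NEG     : 0
PUSH 4  : 0 4
ADD     : 4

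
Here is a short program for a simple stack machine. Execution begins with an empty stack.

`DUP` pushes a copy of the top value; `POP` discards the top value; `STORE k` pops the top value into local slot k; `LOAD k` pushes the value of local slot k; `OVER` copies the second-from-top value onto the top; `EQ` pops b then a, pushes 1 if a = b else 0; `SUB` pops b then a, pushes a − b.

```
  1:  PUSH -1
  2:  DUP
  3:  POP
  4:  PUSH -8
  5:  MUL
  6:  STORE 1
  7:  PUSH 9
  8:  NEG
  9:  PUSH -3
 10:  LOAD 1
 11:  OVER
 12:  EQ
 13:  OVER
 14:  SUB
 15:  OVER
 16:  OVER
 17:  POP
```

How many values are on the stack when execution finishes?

4

PUSH -1 : -1
DUP     : -1 -1
POP     : -1
PUSH -8 : -1 -8
MUL     : 8
STORE 1 : (empty)
PUSH 9  : 9
NEG     : -9
PUSH -3 : -9 -3
LOAD 1  : -9 -3 8
OVER    : -9 -3 8 -3
EQ      : -9 -3 0
OVER    : -9 -3 0 -3
SUB     : -9 -3 3
OVER    : -9 -3 3 -3
OVER    : -9 -3 3 -3 3
POP     : -9 -3 3 -3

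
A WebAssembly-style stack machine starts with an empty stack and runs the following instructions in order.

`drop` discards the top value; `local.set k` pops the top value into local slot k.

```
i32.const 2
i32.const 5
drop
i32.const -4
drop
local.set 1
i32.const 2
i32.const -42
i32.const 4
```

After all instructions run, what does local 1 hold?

2

i32.const 2   : 2
i32.const 5   : 2 5
drop          : 2
i32.const -4  : 2 -4
drop          : 2
local.set 1   : (empty)
i32.const 2   : 2
i32.const -42 : 2 -42
i32.const 4   : 2 -42 4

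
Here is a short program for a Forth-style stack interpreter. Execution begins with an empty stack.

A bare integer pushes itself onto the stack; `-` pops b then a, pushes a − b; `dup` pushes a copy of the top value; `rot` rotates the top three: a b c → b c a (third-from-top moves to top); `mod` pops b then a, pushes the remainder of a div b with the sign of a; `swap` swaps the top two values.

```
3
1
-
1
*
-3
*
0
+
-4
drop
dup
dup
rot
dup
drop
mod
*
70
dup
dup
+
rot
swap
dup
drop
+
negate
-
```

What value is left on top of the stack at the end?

3       3
1       3 1
-       2
1       2 1
*       2
-3      2 -3
*       -6
0       -6 0
+       -6
-4      -6 -4
drop    -6
dup     -6 -6
dup     -6 -6 -6
rot     -6 -6 -6
dup     -6 -6 -6 -6
drop    -6 -6 -6
mod     -6 0
*       0
70      0 70
dup     0 70 70
dup     0 70 70 70
+       0 70 140
rot     70 140 0
swap    70 0 140
dup     70 0 140 140
drop    70 0 140
+       70 140
negate  70 -140
-       210

210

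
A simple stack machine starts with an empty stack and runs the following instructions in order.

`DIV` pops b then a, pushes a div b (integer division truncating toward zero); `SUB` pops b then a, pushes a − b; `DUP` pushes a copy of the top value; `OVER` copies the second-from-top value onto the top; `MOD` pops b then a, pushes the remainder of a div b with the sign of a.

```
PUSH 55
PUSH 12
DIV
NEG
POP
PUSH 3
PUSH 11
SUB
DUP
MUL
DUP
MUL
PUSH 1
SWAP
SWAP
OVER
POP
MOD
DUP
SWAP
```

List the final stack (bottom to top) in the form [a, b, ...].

[0, 0]

PUSH 55 : 55
PUSH 12 : 55 12
DIV     : 4
NEG     : -4
POP     : (empty)
PUSH 3  : 3
PUSH 11 : 3 11
SUB     : -8
DUP     : -8 -8
MUL     : 64
DUP     : 64 64
MUL     : 4096
PUSH 1  : 4096 1
SWAP    : 1 4096
SWAP    : 4096 1
OVER    : 4096 1 4096
POP     : 4096 1
MOD     : 0
DUP     : 0 0
SWAP    : 0 0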